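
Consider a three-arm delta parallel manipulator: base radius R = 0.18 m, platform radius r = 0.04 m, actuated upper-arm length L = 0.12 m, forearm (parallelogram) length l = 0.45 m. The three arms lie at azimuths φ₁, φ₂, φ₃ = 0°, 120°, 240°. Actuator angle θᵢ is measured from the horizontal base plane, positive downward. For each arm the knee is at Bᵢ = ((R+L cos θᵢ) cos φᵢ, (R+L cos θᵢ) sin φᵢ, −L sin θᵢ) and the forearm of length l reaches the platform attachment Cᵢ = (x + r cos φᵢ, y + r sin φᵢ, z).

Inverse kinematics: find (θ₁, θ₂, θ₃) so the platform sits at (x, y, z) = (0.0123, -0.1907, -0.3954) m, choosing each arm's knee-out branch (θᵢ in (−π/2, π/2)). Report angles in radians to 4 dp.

φ1=0.0° → target in arm frame (0.0123, -0.1907)
  e−x'=0.1277;  (l²−L²−(e−x')²−y'²−z²)/2L = -0.0871
  γ=atan2(-0.3954,0.1277)=-1.2584;  ψ=arccos(-0.2097)=1.7821;  θ1=γ+ψ≈0.5237
φ2=120.0° → target in arm frame (-0.1713, 0.0847)
  A cos θ + B sin θ = C:  0.3113·cos θ + -0.3954·sin θ = -0.3013
  θ2 = atan2(B,A) + arccos(C/0.5032) = 1.3090
arm 3 (φ=240.0°): x'=0.1590, y'=0.1060
  A cos θ + B sin θ = C:  -0.0190·cos θ + -0.3954·sin θ = 0.0840
  √(A²+B²)=0.3959;  θ3 = -1.6188+1.3570 ≈ -0.2619

θ₁ = 0.5237, θ₂ = 1.3090, θ₃ = -0.2619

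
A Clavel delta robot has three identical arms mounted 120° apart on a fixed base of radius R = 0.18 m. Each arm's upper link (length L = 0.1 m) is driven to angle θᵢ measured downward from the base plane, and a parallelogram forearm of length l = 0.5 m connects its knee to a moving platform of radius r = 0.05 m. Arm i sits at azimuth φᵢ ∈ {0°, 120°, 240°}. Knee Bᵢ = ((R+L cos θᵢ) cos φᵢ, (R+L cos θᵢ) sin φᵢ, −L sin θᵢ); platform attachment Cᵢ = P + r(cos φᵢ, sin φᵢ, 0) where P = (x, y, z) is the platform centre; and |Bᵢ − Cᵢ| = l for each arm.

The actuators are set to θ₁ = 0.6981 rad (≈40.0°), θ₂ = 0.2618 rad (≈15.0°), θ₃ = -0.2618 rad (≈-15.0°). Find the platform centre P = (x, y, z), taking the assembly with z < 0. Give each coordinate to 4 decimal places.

(-0.0995, -0.0600, -0.4550)

arm 1 at φ=0.0°: e+L cos θ1 = 0.2066;  S1 = (0.2066, 0.0000, -0.0643)
arm 2 at φ=120.0°: e+L cos θ2 = 0.2266;  S2 = (-0.1133, 0.1962, -0.0259)
arm 3 at φ=240.0°: e+L cos θ3 = 0.2266;  S3 = (-0.1133, -0.1962, 0.0259)
eliminate P² terms by subtracting sphere 1 from 2 and 3
plane₁₂: -0.6398x+0.3925y+0.0768z = 0.0052
Cramer: x(z) = -0.0081+0.2009z;  y(z) = 0.0000+0.1319z
sphere 1 gives Az²+Bz+C=0 with A=1.0578, B=0.0423, C=-0.1998;  B²−4AC=0.8470;  roots -0.4550, 0.4151;  negative root z = -0.4550
x = -0.0995, y = -0.0600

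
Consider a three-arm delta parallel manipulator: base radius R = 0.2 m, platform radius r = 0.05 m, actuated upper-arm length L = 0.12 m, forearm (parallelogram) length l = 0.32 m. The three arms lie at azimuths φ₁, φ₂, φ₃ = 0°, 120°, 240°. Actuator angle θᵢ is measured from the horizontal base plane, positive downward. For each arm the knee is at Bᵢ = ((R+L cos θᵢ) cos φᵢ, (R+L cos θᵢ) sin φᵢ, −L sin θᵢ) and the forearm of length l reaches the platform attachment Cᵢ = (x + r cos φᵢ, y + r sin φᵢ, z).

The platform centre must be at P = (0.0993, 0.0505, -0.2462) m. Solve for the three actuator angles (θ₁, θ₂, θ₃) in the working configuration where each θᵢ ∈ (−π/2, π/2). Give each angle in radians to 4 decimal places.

arm 1 (φ=0.0°): x'=0.0993, y'=0.0505
  A cos θ + B sin θ = C:  0.0507·cos θ + -0.2462·sin θ = 0.0928
  θ1 = atan2(B,A) + arccos(C/0.2514) = -0.1749
φ2=120.0° → target in arm frame (-0.0059, -0.1112)
  e−x'=0.1559;  (l²−L²−(e−x')²−y'²−z²)/2L = -0.0387
  √(A²+B²)=0.2914;  θ2 = -1.0063+1.7042 ≈ 0.6979
rotate P by −φ3: (-0.0934, 0.0607, -0.2462)
  A=0.2434, B=-0.2462, C=(l²−L²−A²−y'²−z²)/(2L)=-0.1481
  √(A²+B²)=0.3462;  θ3 = -0.7911+2.0128 ≈ 1.2217

θ₁ = -0.1749, θ₂ = 0.6979, θ₃ = 1.2217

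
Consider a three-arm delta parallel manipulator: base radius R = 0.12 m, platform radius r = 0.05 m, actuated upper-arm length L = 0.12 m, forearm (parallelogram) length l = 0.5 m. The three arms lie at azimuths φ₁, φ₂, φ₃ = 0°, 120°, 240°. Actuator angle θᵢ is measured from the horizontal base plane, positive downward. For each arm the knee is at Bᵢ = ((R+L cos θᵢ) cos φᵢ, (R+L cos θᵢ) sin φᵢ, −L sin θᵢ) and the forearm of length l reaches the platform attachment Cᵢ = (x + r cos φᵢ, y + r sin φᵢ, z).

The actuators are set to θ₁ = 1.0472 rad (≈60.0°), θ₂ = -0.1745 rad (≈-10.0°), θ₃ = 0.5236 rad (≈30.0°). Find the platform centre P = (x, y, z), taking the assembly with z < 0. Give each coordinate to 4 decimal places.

φ1=0.0°: virtual centre (0.1300, 0.0000, -0.1039), radius l
S2 = (0.1882·cos120.0°, 0.1882·sin120.0°, 0.0208) = (-0.0941, 0.1630, 0.0208)
arm 3 at φ=240.0°: ρ3 = 0.1739;  S3 = (-0.0870, -0.1506, -0.0600)
subtract pairs → two planes through P
linear system: -0.4482x+0.3259y = 0.0081−0.2495z; -0.4339x+-0.3012y = 0.0061−0.0878z
det = 0.2764;  x = -0.0161+0.3755z,  y = 0.0028+-0.2492z
sphere 1 gives Az²+Bz+C=0 with A=1.2031, B=0.0967, C=-0.2178;  B²−4AC=1.0577;  roots -0.4676, 0.3872;  negative root z = -0.4676
x = -0.1917, y = 0.1194

(-0.1917, 0.1194, -0.4676)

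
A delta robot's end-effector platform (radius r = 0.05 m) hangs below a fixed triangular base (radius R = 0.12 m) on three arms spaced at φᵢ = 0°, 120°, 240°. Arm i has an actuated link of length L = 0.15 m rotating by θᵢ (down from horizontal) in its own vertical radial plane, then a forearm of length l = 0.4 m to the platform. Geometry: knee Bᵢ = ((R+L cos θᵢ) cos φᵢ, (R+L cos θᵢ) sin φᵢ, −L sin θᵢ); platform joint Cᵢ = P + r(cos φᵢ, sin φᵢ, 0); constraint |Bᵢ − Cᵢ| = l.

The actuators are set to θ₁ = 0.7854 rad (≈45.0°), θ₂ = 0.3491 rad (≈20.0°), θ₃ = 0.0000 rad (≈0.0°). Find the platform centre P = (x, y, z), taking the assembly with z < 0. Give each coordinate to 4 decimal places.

(-0.1153, -0.0519, -0.3752)

φ1=0.0°: virtual centre (0.1761, 0.0000, -0.1061), radius l
φ2=120.0°: virtual centre (-0.1055, 0.1827, -0.0513), radius l
arm 3 at φ=240.0°: e+L cos θ3 = 0.2200;  O3 = (-0.1100, -0.1905, 0.0000)
|O₂|²−|O₁|² = 0.0049;  |O₃|²−|O₁|² = 0.0062
linear system: -0.5631x+0.3654y = 0.0049−0.1095z; -0.5721x+-0.3811y = 0.0062−0.2121z
det = 0.4236;  x = -0.0097+0.2815z,  y = -0.0016+0.1341z
quadratic in z: (1.0972)z²+(0.1071)z+(-0.1142)=0, √Δ=0.7161 → z ∈ {-0.3752, 0.2775}; z = -0.3752 (taking z<0)
x = -0.1153, y = -0.0519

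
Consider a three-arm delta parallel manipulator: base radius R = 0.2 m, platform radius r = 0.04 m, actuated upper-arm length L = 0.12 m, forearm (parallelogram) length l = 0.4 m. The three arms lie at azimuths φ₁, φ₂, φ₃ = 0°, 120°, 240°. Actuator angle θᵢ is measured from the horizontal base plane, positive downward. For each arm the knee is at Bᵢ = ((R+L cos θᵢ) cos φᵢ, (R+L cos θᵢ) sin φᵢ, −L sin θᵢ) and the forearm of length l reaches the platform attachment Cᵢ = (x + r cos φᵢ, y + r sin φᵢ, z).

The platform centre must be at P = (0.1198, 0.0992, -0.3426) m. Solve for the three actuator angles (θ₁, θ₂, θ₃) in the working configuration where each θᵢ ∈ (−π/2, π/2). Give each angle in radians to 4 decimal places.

θ₁ = -0.0872, θ₂ = 0.5234, θ₃ = 1.3962

φ1=0.0° → target in arm frame (0.1198, 0.0992)
  A cos θ + B sin θ = C:  0.0402·cos θ + -0.3426·sin θ = 0.0699
  √(A²+B²)=0.3450;  θ1 = -1.4540+1.3668 ≈ -0.0872
φ2=120.0° → target in arm frame (0.0260, -0.1533)
  e−x'=0.1340;  (l²−L²−(e−x')²−y'²−z²)/2L = -0.0552
  √(A²+B²)=0.3679;  θ2 = -1.1980+1.7214 ≈ 0.5234
rotate P by −φ3: (-0.1458, 0.0541, -0.3426)
  A=0.3058, B=-0.3426, C=(l²−L²−A²−y'²−z²)/(2L)=-0.2843
  γ=atan2(-0.3426,0.3058)=-0.8421;  ψ=arccos(-0.6190)=2.2383;  θ3=γ+ψ≈1.3962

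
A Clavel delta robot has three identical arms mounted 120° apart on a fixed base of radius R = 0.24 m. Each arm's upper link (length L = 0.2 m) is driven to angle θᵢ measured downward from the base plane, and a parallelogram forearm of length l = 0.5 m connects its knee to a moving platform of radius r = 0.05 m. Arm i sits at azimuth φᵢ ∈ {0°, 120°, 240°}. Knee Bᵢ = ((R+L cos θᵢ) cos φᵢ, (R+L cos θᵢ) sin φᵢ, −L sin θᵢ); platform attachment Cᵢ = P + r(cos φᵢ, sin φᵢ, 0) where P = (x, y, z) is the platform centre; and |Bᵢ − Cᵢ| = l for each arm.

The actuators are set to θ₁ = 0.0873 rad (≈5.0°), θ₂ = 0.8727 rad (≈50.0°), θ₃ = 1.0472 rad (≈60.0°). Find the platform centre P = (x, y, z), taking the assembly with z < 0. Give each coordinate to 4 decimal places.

(0.1537, 0.0318, -0.4573)

S1 = (0.3892·cos0.0°, 0.3892·sin0.0°, -0.0174) = (0.3892, 0.0000, -0.0174)
φ2=120.0°: virtual centre (-0.1593, 0.2759, -0.1532), radius l
arm 3 at φ=240.0°: ρ3 = 0.2900;  S3 = (-0.1450, -0.2511, -0.1732)
eliminate P² terms by subtracting sphere 1 from 2 and 3
linear system: -1.0970x+0.5517y = -0.0269−-0.2716z; -1.0685x+-0.5023y = -0.0377−-0.3115z
Cramer: x(z) = 0.0301-0.2703z;  y(z) = 0.0111-0.0453z
quadratic in z: (1.0751)z²+(0.2280)z+(-0.1206)=0, √Δ=0.7553 → z ∈ {-0.4573, 0.2452}; z = -0.4573 (taking z<0)
x = 0.1537, y = 0.0318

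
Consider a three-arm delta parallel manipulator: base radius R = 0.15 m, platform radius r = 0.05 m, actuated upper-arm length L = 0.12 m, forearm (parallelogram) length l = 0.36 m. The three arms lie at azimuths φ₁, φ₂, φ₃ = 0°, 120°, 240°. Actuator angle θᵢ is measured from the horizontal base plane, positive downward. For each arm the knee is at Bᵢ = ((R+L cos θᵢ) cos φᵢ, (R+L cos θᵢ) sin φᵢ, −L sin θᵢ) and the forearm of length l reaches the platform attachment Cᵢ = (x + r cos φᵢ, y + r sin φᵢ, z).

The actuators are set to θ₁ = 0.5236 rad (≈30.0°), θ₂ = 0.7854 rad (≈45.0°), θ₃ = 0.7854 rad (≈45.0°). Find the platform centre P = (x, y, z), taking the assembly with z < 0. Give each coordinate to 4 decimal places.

(0.0383, 0.0000, -0.3796)

arm 1 at φ=0.0°: ρ1 = 0.2039;  centre 1 = (0.2039, 0.0000, -0.0600)
arm 2 at φ=120.0°: ρ2 = 0.1849;  centre 2 = (-0.0924, 0.1601, -0.0849)
centre 3 = (0.1849·cos240.0°, 0.1849·sin240.0°, -0.0849) = (-0.0924, -0.1601, -0.0849)
eliminate P² terms by subtracting sphere 1 from 2 and 3
[-0.5927 0.3202 -0.0497]·P = -0.0038;  [-0.5927 -0.3202 -0.0497]·P = -0.0038
Cramer: x(z) = 0.0064-0.0839z;  y(z) = 0.0000+0.0000z
quadratic in z: (1.0070)z²+(0.1531)z+(-0.0870)=0, √Δ=0.6115 → z ∈ {-0.3796, 0.2276}; z = -0.3796 (taking z<0)
x = 0.0383, y = 0.0000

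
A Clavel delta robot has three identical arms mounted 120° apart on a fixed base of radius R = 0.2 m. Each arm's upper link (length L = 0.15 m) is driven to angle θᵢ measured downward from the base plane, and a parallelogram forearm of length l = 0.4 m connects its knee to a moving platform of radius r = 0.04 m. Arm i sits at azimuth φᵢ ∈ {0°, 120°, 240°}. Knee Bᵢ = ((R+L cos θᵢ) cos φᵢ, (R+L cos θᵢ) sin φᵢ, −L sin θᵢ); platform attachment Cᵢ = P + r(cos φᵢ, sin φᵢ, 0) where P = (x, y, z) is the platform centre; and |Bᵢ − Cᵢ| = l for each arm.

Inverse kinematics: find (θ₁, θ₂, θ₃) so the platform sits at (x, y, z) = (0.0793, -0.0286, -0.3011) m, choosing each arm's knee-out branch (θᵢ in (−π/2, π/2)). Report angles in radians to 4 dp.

arm 1 (φ=0.0°): x'=0.0793, y'=-0.0286
  A cos θ + B sin θ = C:  0.0807·cos θ + -0.3011·sin θ = 0.1317
  θ1 = atan2(B,A) + arccos(C/0.3117) = -0.1743
φ2=120.0° → target in arm frame (-0.0644, -0.0544)
  A cos θ + B sin θ = C:  0.2244·cos θ + -0.3011·sin θ = -0.0216
  γ=atan2(-0.3011,0.2244)=-0.9303;  ψ=arccos(-0.0575)=1.6284;  θ2=γ+ψ≈0.6981
rotate P by −φ3: (-0.0149, 0.0830, -0.3011)
  A cos θ + B sin θ = C:  0.1749·cos θ + -0.3011·sin θ = 0.0312
  γ=atan2(-0.3011,0.1749)=-1.0446;  ψ=arccos(0.0897)=1.4810;  θ3=γ+ψ≈0.4364

θ₁ = -0.1743, θ₂ = 0.6981, θ₃ = 0.4364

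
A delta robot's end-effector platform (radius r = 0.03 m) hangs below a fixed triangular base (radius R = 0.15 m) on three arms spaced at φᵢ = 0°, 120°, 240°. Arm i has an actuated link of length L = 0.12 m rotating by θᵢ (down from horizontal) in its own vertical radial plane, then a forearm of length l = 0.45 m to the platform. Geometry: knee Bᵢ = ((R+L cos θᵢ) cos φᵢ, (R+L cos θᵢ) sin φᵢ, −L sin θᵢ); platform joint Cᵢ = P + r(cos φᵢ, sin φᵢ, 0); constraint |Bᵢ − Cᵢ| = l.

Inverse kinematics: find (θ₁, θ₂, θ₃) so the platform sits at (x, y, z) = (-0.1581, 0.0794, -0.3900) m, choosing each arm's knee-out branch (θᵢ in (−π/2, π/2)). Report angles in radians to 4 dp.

θ₁ = 1.0468, θ₂ = -0.3494, θ₃ = 0.3487

φ1=0.0° → target in arm frame (-0.1581, 0.0794)
  A=0.2781, B=-0.3900, C=(l²−L²−A²−y'²−z²)/(2L)=-0.1985
  γ=atan2(-0.3900,0.2781)=-0.9513;  ψ=arccos(-0.4144)=1.9981;  θ1=γ+ψ≈1.0468
arm 2 (φ=120.0°): x'=0.1478, y'=0.0972
  A cos θ + B sin θ = C:  -0.0278·cos θ + -0.3900·sin θ = 0.1074
  θ2 = atan2(B,A) + arccos(C/0.3910) = -0.3494
rotate P by −φ3: (0.0103, -0.1766, -0.3900)
  A=0.1097, B=-0.3900, C=(l²−L²−A²−y'²−z²)/(2L)=-0.0301
  γ=atan2(-0.3900,0.1097)=-1.2966;  ψ=arccos(-0.0744)=1.6452;  θ3=γ+ψ≈0.3487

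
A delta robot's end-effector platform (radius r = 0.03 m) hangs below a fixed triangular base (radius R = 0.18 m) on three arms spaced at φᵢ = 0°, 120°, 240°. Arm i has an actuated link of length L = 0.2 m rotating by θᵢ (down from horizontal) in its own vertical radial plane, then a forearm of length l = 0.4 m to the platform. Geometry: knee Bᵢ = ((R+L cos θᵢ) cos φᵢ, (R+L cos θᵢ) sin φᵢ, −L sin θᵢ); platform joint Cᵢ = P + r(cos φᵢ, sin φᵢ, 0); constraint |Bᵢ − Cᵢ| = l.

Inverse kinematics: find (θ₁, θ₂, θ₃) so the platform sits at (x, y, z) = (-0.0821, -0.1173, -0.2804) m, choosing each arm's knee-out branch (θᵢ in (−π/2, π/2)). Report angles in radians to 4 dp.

θ₁ = 0.8727, θ₂ = 0.7856, θ₃ = -0.3494

arm 1 (φ=0.0°): x'=-0.0821, y'=-0.1173
  A cos θ + B sin θ = C:  0.2321·cos θ + -0.2804·sin θ = -0.0656
  θ1 = atan2(B,A) + arccos(C/0.3640) = 0.8727
φ2=120.0° → target in arm frame (-0.0605, 0.1298)
  A cos θ + B sin θ = C:  0.2105·cos θ + -0.2804·sin θ = -0.0495
  θ2 = atan2(B,A) + arccos(C/0.3506) = 0.7856
rotate P by −φ3: (0.1426, -0.0125, -0.2804)
  e−x'=0.0074;  (l²−L²−(e−x')²−y'²−z²)/2L = 0.1029
  θ3 = atan2(B,A) + arccos(C/0.2805) = -0.3494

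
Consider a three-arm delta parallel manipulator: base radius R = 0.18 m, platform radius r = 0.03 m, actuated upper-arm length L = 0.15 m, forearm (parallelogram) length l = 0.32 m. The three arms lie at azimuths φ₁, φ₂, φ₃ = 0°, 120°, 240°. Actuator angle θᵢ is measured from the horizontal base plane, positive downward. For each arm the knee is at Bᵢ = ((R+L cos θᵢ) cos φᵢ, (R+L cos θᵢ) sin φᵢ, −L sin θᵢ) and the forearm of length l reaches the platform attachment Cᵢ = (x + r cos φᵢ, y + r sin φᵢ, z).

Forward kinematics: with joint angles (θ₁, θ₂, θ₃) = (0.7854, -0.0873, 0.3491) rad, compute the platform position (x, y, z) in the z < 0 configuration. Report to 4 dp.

arm 1 at φ=0.0°: ρ1 = 0.2561;  S1 = (0.2561, 0.0000, -0.1061)
φ2=120.0°: virtual centre (-0.1497, 0.2593, 0.0131), radius l
S3 = (0.2910·cos240.0°, 0.2910·sin240.0°, -0.0513) = (-0.1455, -0.2520, -0.0513)
subtract pairs → two planes through P
plane₁₂: -0.8116x+0.5186y+0.2383z = 0.0130
Cramer: x(z) = -0.0145+0.2143z;  y(z) = 0.0024-0.1242z
quadratic in z: (1.0613)z²+(0.0956)z+(-0.0179)=0, √Δ=0.2920 → z ∈ {-0.1826, 0.0925}; z = -0.1826 (taking z<0)
x = -0.0536, y = 0.0250

(-0.0536, 0.0250, -0.1826)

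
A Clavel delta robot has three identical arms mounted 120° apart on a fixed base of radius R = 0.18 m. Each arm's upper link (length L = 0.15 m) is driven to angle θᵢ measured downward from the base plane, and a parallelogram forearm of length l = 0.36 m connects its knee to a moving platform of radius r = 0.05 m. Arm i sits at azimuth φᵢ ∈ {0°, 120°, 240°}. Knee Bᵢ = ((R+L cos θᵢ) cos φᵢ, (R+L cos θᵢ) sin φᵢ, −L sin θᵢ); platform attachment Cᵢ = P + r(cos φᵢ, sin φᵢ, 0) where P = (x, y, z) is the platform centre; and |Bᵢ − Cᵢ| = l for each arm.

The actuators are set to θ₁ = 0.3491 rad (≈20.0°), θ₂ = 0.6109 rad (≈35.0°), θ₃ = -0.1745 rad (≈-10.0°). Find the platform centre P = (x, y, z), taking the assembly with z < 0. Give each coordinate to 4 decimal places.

(-0.0102, -0.0713, -0.2645)

centre 1 = (0.2710·cos0.0°, 0.2710·sin0.0°, -0.0513) = (0.2710, 0.0000, -0.0513)
centre 2 = (0.2529·cos120.0°, 0.2529·sin120.0°, -0.0860) = (-0.1264, 0.2190, -0.0860)
φ3=240.0°: virtual centre (-0.1389, -0.2405, 0.0260), radius l
eliminate P² terms by subtracting sphere 1 from 2 and 3
plane₁₂: -0.7948x+0.4380y+-0.0695z = -0.0047
Cramer: x(z) = 0.0020+0.0463z;  y(z) = -0.0071+0.2427z
sphere 1 gives Az²+Bz+C=0 with A=1.0610, B=0.0743, C=-0.0546;  B²−4AC=0.2372;  roots -0.2645, 0.1945;  negative root z = -0.2645
x = -0.0102, y = -0.0713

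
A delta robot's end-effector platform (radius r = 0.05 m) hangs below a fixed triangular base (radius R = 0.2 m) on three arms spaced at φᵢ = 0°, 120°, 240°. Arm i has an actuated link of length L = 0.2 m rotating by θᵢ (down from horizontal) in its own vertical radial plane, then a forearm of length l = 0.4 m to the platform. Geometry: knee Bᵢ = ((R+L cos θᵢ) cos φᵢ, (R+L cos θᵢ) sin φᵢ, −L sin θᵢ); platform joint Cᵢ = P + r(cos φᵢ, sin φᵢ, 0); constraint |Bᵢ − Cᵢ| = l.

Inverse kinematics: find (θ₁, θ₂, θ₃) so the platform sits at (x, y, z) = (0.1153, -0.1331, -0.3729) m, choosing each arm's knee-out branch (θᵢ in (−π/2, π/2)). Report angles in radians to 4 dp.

θ₁ = 0.3491, θ₂ = 1.3961, θ₃ = 0.6108

arm 1 (φ=0.0°): x'=0.1153, y'=-0.1331
  e−x'=0.0347;  (l²−L²−(e−x')²−y'²−z²)/2L = -0.0949
  θ1 = atan2(B,A) + arccos(C/0.3745) = 0.3491
rotate P by −φ2: (-0.1729, -0.0333, -0.3729)
  e−x'=0.3229;  (l²−L²−(e−x')²−y'²−z²)/2L = -0.3111
  γ=atan2(-0.3729,0.3229)=-0.8571;  ψ=arccos(-0.6307)=2.2532;  θ2=γ+ψ≈1.3961
arm 3 (φ=240.0°): x'=0.0576, y'=0.1664
  A cos θ + B sin θ = C:  0.0924·cos θ + -0.3729·sin θ = -0.1382
  θ3 = atan2(B,A) + arccos(C/0.3842) = 0.6108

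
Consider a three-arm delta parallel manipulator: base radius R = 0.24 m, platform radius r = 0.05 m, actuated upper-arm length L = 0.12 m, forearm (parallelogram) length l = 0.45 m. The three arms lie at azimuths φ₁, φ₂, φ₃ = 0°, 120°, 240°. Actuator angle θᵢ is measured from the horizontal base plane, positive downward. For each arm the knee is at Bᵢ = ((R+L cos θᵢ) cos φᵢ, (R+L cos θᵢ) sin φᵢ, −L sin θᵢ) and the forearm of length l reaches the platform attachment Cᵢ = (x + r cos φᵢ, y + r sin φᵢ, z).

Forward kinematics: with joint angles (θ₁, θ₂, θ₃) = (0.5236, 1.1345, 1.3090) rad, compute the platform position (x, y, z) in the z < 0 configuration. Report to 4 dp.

arm 1 at φ=0.0°: (R−r)+L cos θ1 = 0.2939;  centre 1 = (0.2939, 0.0000, -0.0600)
φ2=120.0°: virtual centre (-0.1204, 0.2085, -0.1088), radius l
φ3=240.0°: virtual centre (-0.1105, -0.1914, -0.1159), radius l
eliminate P² terms by subtracting sphere 1 from 2 and 3
plane₁₂: -0.8286x+0.4169y+-0.0975z = -0.0202
det = 0.6545;  x = 0.0295+-0.1283z,  y = 0.0101+-0.0210z
quadratic in z: (1.0169)z²+(0.1874)z+(-0.1289)=0, √Δ=0.7479 → z ∈ {-0.4599, 0.2756}; z = -0.4599 (taking z<0)
x = 0.0885, y = 0.0197

(0.0885, 0.0197, -0.4599)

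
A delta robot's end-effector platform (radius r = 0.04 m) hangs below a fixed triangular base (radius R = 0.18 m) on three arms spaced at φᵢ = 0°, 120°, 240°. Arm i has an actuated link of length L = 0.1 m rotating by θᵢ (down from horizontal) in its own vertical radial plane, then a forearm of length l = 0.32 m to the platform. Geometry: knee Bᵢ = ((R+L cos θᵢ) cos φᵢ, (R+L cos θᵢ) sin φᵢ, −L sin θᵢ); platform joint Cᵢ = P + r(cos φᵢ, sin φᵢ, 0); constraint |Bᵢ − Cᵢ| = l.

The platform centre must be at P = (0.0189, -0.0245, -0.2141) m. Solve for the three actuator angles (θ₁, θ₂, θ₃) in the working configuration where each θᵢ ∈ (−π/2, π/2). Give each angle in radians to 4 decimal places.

arm 1 (φ=0.0°): x'=0.0189, y'=-0.0245
  A=0.1211, B=-0.2141, C=(l²−L²−A²−y'²−z²)/(2L)=0.1565
  γ=atan2(-0.2141,0.1211)=-1.0560;  ψ=arccos(0.6362)=0.8813;  θ1=γ+ψ≈-0.1747
arm 2 (φ=120.0°): x'=-0.0307, y'=-0.0041
  A=0.1707, B=-0.2141, C=(l²−L²−A²−y'²−z²)/(2L)=0.0871
  γ=atan2(-0.2141,0.1707)=-0.8978;  ψ=arccos(0.3181)=1.2471;  θ2=γ+ψ≈0.3493
φ3=240.0° → target in arm frame (0.0118, 0.0286)
  A cos θ + B sin θ = C:  0.1282·cos θ + -0.2141·sin θ = 0.1465
  γ=atan2(-0.2141,0.1282)=-1.0312;  ψ=arccos(0.5870)=0.9435;  θ3=γ+ψ≈-0.0877

θ₁ = -0.1747, θ₂ = 0.3493, θ₃ = -0.0877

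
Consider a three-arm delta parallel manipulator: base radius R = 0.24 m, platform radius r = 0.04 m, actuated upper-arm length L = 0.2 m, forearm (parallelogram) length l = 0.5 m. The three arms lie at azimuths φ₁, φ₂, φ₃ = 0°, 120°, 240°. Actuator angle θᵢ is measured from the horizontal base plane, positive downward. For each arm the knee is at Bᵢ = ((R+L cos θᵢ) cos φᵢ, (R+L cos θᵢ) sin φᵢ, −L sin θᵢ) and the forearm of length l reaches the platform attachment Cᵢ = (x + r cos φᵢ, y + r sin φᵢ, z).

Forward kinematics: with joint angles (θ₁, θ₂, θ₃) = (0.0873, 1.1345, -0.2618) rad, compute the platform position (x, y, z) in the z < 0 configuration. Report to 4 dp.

(0.0646, -0.1792, -0.3429)

O1 = (0.3992·cos0.0°, 0.3992·sin0.0°, -0.0174) = (0.3992, 0.0000, -0.0174)
arm 2 at φ=120.0°: e+L cos θ2 = 0.2845;  O2 = (-0.1423, 0.2464, -0.1813)
O3 = (0.3932·cos240.0°, 0.3932·sin240.0°, 0.0518) = (-0.1966, -0.3405, 0.0518)
subtract pairs → two planes through P
plane₁₂: -1.0830x+0.4928y+-0.3277z = -0.0459
Cramer: x(z) = 0.0245-0.1169z;  y(z) = -0.0393+0.4079z
quadratic in z: (1.1800)z²+(0.0905)z+(-0.1077)=0, √Δ=0.7188 → z ∈ {-0.3429, 0.2662}; z = -0.3429 (taking z<0)
x = 0.0646, y = -0.1792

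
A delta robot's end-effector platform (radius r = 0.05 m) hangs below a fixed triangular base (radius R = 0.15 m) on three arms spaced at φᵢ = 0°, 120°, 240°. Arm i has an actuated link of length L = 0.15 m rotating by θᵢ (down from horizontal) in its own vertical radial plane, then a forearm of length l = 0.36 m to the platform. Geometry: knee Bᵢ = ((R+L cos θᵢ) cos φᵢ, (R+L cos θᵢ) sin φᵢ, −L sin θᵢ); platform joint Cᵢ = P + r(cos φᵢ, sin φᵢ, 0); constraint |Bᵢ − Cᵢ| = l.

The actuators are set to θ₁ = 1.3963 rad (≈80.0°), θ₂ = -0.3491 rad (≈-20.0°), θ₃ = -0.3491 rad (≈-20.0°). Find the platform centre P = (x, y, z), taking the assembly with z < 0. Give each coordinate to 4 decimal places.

(-0.2261, 0.0000, -0.2224)

arm 1 at φ=0.0°: (R−r)+L cos θ1 = 0.1260;  S1 = (0.1260, 0.0000, -0.1477)
φ2=120.0°: virtual centre (-0.1205, 0.2087, 0.0513), radius l
arm 3 at φ=240.0°: (R−r)+L cos θ3 = 0.2410;  S3 = (-0.1205, -0.2087, 0.0513)
eliminate P² terms by subtracting sphere 1 from 2 and 3
plane₁₂: -0.4930x+0.4173y+0.3981z = 0.0230
Cramer: x(z) = -0.0466+0.8074z;  y(z) = 0.0000-0.0000z
sphere 1 gives Az²+Bz+C=0 with A=1.6518, B=0.0167, C=-0.0780;  B²−4AC=0.5154;  roots -0.2224, 0.2123;  negative root z = -0.2224
x = -0.2261, y = 0.0000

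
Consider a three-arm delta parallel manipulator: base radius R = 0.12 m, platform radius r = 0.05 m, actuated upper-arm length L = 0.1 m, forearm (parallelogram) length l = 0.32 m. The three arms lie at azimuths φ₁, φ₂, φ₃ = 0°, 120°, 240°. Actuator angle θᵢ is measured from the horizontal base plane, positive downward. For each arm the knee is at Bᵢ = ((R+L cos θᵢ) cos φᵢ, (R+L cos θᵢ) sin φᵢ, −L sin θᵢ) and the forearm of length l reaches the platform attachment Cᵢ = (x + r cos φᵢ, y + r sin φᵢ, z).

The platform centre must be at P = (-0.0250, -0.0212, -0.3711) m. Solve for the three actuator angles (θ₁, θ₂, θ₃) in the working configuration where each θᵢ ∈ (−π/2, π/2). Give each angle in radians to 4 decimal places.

rotate P by −φ1: (-0.0250, -0.0212, -0.3711)
  A=0.0950, B=-0.3711, C=(l²−L²−A²−y'²−z²)/(2L)=-0.2739
  √(A²+B²)=0.3831;  θ1 = -1.3202+2.3676 ≈ 1.0474
arm 2 (φ=120.0°): x'=-0.0059, y'=0.0323
  e−x'=0.0759;  (l²−L²−(e−x')²−y'²−z²)/2L = -0.2606
  θ2 = atan2(B,A) + arccos(C/0.3788) = 0.9602
arm 3 (φ=240.0°): x'=0.0309, y'=-0.0111
  A cos θ + B sin θ = C:  0.0391·cos θ + -0.3711·sin θ = -0.2348
  θ3 = atan2(B,A) + arccos(C/0.3732) = 0.7858

θ₁ = 1.0474, θ₂ = 0.9602, θ₃ = 0.7858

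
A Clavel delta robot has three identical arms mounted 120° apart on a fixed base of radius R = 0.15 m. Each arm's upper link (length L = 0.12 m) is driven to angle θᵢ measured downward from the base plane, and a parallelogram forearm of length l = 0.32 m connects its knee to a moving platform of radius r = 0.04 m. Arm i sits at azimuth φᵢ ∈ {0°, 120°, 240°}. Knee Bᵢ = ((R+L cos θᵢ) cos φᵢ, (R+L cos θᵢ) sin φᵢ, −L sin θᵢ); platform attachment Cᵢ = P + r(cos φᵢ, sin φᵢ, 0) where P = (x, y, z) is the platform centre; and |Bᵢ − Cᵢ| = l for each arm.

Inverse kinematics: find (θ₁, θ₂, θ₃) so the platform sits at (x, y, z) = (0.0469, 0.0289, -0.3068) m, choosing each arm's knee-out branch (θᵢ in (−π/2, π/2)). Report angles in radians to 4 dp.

θ₁ = 0.3489, θ₂ = 0.6108, θ₃ = 0.8723

rotate P by −φ1: (0.0469, 0.0289, -0.3068)
  A=0.0631, B=-0.3068, C=(l²−L²−A²−y'²−z²)/(2L)=-0.0456
  θ1 = atan2(B,A) + arccos(C/0.3132) = 0.3489
arm 2 (φ=120.0°): x'=0.0016, y'=-0.0551
  e−x'=0.1084;  (l²−L²−(e−x')²−y'²−z²)/2L = -0.0871
  √(A²+B²)=0.3254;  θ2 = -1.2311+1.8419 ≈ 0.6108
rotate P by −φ3: (-0.0485, 0.0262, -0.3068)
  A=0.1585, B=-0.3068, C=(l²−L²−A²−y'²−z²)/(2L)=-0.1330
  γ=atan2(-0.3068,0.1585)=-1.0940;  ψ=arccos(-0.3852)=1.9663;  θ3=γ+ψ≈0.8723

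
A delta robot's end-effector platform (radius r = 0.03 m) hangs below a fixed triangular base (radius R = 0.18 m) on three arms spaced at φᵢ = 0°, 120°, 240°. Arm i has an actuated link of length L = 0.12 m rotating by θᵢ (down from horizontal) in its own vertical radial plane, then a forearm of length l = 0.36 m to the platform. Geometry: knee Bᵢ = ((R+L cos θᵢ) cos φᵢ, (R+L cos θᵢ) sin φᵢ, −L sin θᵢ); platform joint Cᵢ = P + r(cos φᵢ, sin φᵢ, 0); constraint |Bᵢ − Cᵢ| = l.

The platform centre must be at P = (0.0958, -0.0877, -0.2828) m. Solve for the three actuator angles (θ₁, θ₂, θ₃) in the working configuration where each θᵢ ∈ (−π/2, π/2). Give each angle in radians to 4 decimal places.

θ₁ = -0.1745, θ₂ = 1.2217, θ₃ = 0.3493

φ1=0.0° → target in arm frame (0.0958, -0.0877)
  A=0.0542, B=-0.2828, C=(l²−L²−A²−y'²−z²)/(2L)=0.1025
  θ1 = atan2(B,A) + arccos(C/0.2879) = -0.1745
arm 2 (φ=120.0°): x'=-0.1239, y'=-0.0391
  A=0.2739, B=-0.2828, C=(l²−L²−A²−y'²−z²)/(2L)=-0.1721
  √(A²+B²)=0.3937;  θ2 = -0.8015+2.0232 ≈ 1.2217
arm 3 (φ=240.0°): x'=0.0281, y'=0.1268
  A cos θ + B sin θ = C:  0.1219·cos θ + -0.2828·sin θ = 0.0178
  θ3 = atan2(B,A) + arccos(C/0.3080) = 0.3493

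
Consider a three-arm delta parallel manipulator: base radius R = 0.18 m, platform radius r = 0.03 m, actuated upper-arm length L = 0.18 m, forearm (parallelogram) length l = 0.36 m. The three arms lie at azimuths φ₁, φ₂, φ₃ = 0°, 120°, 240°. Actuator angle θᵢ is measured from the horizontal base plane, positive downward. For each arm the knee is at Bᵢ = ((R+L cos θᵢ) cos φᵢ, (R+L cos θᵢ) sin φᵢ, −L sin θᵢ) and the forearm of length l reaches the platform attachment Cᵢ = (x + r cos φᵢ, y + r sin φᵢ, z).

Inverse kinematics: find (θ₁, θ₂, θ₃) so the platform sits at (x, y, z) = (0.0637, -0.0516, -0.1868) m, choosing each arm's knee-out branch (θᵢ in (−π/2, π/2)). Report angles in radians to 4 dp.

φ1=0.0° → target in arm frame (0.0637, -0.0516)
  A=0.0863, B=-0.1868, C=(l²−L²−A²−y'²−z²)/(2L)=0.1450
  γ=atan2(-0.1868,0.0863)=-1.1380;  ψ=arccos(0.7046)=0.7889;  θ1=γ+ψ≈-0.3491
φ2=120.0° → target in arm frame (-0.0765, -0.0294)
  A=0.2265, B=-0.1868, C=(l²−L²−A²−y'²−z²)/(2L)=0.0281
  θ2 = atan2(B,A) + arccos(C/0.2936) = 0.7853
arm 3 (φ=240.0°): x'=0.0128, y'=0.0810
  A=0.1372, B=-0.1868, C=(l²−L²−A²−y'²−z²)/(2L)=0.1026
  γ=atan2(-0.1868,0.1372)=-0.9374;  ψ=arccos(0.4427)=1.1122;  θ3=γ+ψ≈0.1747

θ₁ = -0.3491, θ₂ = 0.7853, θ₃ = 0.1747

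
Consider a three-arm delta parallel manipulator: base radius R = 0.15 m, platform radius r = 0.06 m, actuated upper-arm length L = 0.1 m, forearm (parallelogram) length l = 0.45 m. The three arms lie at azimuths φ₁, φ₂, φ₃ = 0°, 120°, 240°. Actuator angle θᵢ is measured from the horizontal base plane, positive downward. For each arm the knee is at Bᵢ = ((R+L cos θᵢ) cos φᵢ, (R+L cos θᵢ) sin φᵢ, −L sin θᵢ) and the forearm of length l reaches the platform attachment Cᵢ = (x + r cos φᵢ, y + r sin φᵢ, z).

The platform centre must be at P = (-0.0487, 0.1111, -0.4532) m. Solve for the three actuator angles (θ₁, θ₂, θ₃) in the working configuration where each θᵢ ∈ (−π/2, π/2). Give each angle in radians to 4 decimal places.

θ₁ = 0.7853, θ₂ = 0.0874, θ₃ = 0.8729

rotate P by −φ1: (-0.0487, 0.1111, -0.4532)
  e−x'=0.1387;  (l²−L²−(e−x')²−y'²−z²)/2L = -0.2224
  √(A²+B²)=0.4739;  θ1 = -1.2738+2.0591 ≈ 0.7853
arm 2 (φ=120.0°): x'=0.1206, y'=-0.0134
  A cos θ + B sin θ = C:  -0.0306·cos θ + -0.4532·sin θ = -0.0700
  γ=atan2(-0.4532,-0.0306)=-1.6381;  ψ=arccos(-0.1541)=1.7256;  θ2=γ+ψ≈0.0874
arm 3 (φ=240.0°): x'=-0.0719, y'=-0.0977
  A=0.1619, B=-0.4532, C=(l²−L²−A²−y'²−z²)/(2L)=-0.2432
  θ3 = atan2(B,A) + arccos(C/0.4812) = 0.8729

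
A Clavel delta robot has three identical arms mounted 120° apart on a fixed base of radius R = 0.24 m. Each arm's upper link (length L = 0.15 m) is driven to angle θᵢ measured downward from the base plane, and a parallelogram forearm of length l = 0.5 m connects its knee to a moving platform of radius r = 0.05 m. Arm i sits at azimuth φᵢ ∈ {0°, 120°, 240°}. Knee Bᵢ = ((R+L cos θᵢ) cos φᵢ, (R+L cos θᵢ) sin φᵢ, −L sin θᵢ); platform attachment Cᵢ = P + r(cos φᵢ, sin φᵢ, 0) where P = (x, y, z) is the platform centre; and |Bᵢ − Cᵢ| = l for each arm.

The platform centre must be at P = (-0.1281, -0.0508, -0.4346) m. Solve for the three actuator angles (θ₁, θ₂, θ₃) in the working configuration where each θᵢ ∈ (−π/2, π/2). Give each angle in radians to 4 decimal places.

φ1=0.0° → target in arm frame (-0.1281, -0.0508)
  e−x'=0.3181;  (l²−L²−(e−x')²−y'²−z²)/2L = -0.2172
  θ1 = atan2(B,A) + arccos(C/0.5386) = 1.0468
arm 2 (φ=120.0°): x'=0.0201, y'=0.1363
  e−x'=0.1699;  (l²−L²−(e−x')²−y'²−z²)/2L = -0.0295
  √(A²+B²)=0.4666;  θ2 = -1.1980+1.6340 ≈ 0.4360
arm 3 (φ=240.0°): x'=0.1080, y'=-0.0855
  e−x'=0.0820;  (l²−L²−(e−x')²−y'²−z²)/2L = 0.0820
  γ=atan2(-0.4346,0.0820)=-1.3844;  ψ=arccos(0.1853)=1.3844;  θ3=γ+ψ≈0.0000

θ₁ = 1.0468, θ₂ = 0.4360, θ₃ = 0.0000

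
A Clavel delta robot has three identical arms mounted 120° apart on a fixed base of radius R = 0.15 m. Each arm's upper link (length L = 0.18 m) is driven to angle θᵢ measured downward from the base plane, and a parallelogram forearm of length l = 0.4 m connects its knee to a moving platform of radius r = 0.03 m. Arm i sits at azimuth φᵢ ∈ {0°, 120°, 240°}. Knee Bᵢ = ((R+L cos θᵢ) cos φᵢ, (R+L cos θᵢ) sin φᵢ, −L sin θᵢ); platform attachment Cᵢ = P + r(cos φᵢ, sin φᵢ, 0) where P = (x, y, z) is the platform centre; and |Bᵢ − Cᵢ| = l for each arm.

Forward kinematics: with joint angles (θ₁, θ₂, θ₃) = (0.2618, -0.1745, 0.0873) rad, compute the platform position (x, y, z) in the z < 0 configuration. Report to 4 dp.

centre 1 = (0.2939·cos0.0°, 0.2939·sin0.0°, -0.0466) = (0.2939, 0.0000, -0.0466)
φ2=120.0°: virtual centre (-0.1486, 0.2574, 0.0313), radius l
φ3=240.0°: virtual centre (-0.1497, -0.2592, -0.0157), radius l
eliminate P² terms by subtracting sphere 1 from 2 and 3
plane₁₂: -0.8850x+0.5149y+0.1557z = 0.0008
Cramer: x(z) = -0.0012+0.1229z;  y(z) = -0.0005-0.0911z
quadratic in z: (1.0234)z²+(0.0207)z+(-0.0708)=0, √Δ=0.5386 → z ∈ {-0.2733, 0.2530}; z = -0.2733 (taking z<0)
x = -0.0348, y = 0.0244

(-0.0348, 0.0244, -0.2733)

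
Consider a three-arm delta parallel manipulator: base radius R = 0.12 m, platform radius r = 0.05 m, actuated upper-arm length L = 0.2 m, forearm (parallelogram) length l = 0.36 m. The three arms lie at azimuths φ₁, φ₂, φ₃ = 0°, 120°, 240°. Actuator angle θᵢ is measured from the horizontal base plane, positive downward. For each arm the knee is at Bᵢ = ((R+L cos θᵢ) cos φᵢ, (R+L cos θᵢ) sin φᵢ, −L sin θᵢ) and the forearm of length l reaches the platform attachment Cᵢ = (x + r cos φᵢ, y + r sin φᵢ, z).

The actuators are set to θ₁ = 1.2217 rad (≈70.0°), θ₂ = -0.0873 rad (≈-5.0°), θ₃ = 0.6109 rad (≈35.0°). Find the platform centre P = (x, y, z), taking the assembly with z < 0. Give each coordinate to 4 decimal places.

(-0.1878, 0.0919, -0.3094)

S1 = (0.1384·cos0.0°, 0.1384·sin0.0°, -0.1879) = (0.1384, 0.0000, -0.1879)
arm 2 at φ=120.0°: (R−r)+L cos θ2 = 0.2692;  S2 = (-0.1346, 0.2332, 0.0174)
arm 3 at φ=240.0°: (R−r)+L cos θ3 = 0.2338;  S3 = (-0.1169, -0.2025, -0.1147)
subtract pairs → two planes through P
[-0.5461 0.4663 0.4107]·P = 0.0183;  [-0.5106 -0.4050 0.1464]·P = 0.0134
det = 0.4593;  x = -0.0297+0.5109z,  y = 0.0045+-0.2826z
quadratic in z: (1.3409)z²+(0.2016)z+(-0.0660)=0, √Δ=0.6282 → z ∈ {-0.3094, 0.1591}; z = -0.3094 (taking z<0)
x = -0.1878, y = 0.0919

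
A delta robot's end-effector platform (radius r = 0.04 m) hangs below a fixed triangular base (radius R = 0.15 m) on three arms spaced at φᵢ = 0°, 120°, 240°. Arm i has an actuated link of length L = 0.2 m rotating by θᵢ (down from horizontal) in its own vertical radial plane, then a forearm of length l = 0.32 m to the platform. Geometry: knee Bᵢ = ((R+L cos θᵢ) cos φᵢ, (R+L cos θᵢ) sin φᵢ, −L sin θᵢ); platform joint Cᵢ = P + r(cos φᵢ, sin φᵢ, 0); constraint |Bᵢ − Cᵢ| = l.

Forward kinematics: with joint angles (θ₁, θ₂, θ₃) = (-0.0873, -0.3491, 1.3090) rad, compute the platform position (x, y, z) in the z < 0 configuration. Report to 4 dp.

φ1=0.0°: virtual centre (0.3092, 0.0000, 0.0174), radius l
S2 = (0.2979·cos120.0°, 0.2979·sin120.0°, 0.0684) = (-0.1490, 0.2580, 0.0684)
S3 = (0.1618·cos240.0°, 0.1618·sin240.0°, -0.1932) = (-0.0809, -0.1401, -0.1932)
|S₂|²−|S₁|² = -0.0025;  |S₃|²−|S₁|² = -0.0324
[-0.9164 0.5160 0.1019]·P = -0.0025;  [-0.7802 -0.2802 -0.4212]·P = -0.0324
det = 0.6594;  x = 0.0264+-0.2863z,  y = 0.0421+-0.7061z
into |P−S₁|² = l²: 1.5805z² + 0.0676z + -0.0203 = 0;  Δ = 0.1332;  z = -0.1368 or 0.0941 → z<0 root = -0.1368
x = 0.0656, y = 0.1388

(0.0656, 0.1388, -0.1368)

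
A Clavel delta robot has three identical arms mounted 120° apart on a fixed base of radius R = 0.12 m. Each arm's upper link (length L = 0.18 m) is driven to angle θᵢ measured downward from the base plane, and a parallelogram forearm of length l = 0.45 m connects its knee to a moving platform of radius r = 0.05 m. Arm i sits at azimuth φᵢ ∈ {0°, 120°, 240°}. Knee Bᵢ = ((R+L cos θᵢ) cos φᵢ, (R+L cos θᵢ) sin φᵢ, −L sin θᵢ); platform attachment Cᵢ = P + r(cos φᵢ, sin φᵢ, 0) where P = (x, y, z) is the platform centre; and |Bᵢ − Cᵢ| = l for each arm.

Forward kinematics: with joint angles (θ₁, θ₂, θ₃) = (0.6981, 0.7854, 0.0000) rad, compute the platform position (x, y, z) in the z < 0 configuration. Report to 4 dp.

arm 1 at φ=0.0°: (R−r)+L cos θ1 = 0.2079;  centre 1 = (0.2079, 0.0000, -0.1157)
φ2=120.0°: virtual centre (-0.0986, 0.1708, -0.1273), radius l
arm 3 at φ=240.0°: (R−r)+L cos θ3 = 0.2500;  centre 3 = (-0.1250, -0.2165, 0.0000)
subtract pairs → two planes through P
plane₁₂: -0.6131x+0.3417y+-0.0232z = -0.0015
Cramer: x(z) = -0.0028+0.1400z;  y(z) = -0.0093+0.3191z
into |P−centre ₁|² = l²: 1.1214z² + 0.1664z + -0.1446 = 0;  Δ = 0.6765;  z = -0.4409 or 0.2925 → z<0 root = -0.4409
x = -0.0645, y = -0.1500

(-0.0645, -0.1500, -0.4409)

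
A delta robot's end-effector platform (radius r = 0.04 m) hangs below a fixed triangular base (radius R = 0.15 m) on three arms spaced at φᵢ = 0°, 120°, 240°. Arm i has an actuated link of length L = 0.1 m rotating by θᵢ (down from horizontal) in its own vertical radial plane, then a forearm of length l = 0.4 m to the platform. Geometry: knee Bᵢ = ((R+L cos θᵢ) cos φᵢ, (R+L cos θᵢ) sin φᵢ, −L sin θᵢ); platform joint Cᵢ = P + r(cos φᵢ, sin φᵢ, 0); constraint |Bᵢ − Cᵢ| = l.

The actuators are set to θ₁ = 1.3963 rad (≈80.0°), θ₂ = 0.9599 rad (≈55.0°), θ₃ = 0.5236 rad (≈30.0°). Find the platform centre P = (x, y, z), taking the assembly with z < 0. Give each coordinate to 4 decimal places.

arm 1 at φ=0.0°: e+L cos θ1 = 0.1274;  O1 = (0.1274, 0.0000, -0.0985)
φ2=120.0°: virtual centre (-0.0837, 0.1449, -0.0819), radius l
φ3=240.0°: virtual centre (-0.0983, -0.1703, -0.0500), radius l
eliminate P² terms by subtracting sphere 1 from 2 and 3
linear system: -0.4221x+0.2899y = 0.0088−0.0331z; -0.4513x+-0.3405y = 0.0152−0.0970z
Cramer: x(z) = -0.0270+0.1435z;  y(z) = -0.0090+0.0946z
sphere 1 gives Az²+Bz+C=0 with A=1.0295, B=0.1510, C=-0.1264;  B²−4AC=0.5433;  roots -0.4313, 0.2847;  negative root z = -0.4313
x = -0.0889, y = -0.0498

(-0.0889, -0.0498, -0.4313)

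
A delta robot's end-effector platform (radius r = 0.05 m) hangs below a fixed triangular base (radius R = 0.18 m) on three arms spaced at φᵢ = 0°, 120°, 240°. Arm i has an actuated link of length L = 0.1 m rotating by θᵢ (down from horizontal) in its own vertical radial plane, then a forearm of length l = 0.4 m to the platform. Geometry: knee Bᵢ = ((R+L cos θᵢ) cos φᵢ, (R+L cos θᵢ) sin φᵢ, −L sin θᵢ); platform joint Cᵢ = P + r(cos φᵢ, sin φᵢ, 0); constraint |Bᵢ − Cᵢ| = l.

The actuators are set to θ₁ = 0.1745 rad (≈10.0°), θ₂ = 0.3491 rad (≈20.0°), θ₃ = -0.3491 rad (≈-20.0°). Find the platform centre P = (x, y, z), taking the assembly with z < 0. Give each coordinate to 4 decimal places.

(-0.0151, -0.0581, -0.3293)

arm 1 at φ=0.0°: (R−r)+L cos θ1 = 0.2285;  centre 1 = (0.2285, 0.0000, -0.0174)
centre 2 = (0.2240·cos120.0°, 0.2240·sin120.0°, -0.0342) = (-0.1120, 0.1940, -0.0342)
arm 3 at φ=240.0°: (R−r)+L cos θ3 = 0.2240;  centre 3 = (-0.1120, -0.1940, 0.0342)
eliminate P² terms by subtracting sphere 1 from 2 and 3
[-0.6809 0.3879 -0.0337]·P = -0.0012;  [-0.6809 -0.3879 0.1031]·P = -0.0012
Cramer: x(z) = 0.0017+0.0510z;  y(z) = 0.0000+0.1764z
into |P−centre ₁|² = l²: 1.0337z² + 0.0116z + -0.1083 = 0;  Δ = 0.4478;  z = -0.3293 or 0.3181 → z<0 root = -0.3293
x = -0.0151, y = -0.0581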